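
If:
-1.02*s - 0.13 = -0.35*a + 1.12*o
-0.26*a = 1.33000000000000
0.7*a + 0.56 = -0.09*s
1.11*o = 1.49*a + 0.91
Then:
No Solution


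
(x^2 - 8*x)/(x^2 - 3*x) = (x - 8)/(x - 3)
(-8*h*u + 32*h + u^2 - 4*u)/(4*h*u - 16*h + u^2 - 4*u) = (-8*h + u)/(4*h + u)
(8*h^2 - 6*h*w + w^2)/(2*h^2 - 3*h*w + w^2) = (-4*h + w)/(-h + w)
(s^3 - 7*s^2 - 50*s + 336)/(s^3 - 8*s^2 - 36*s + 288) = (s + 7)/(s + 6)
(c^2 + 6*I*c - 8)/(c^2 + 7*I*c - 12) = (c + 2*I)/(c + 3*I)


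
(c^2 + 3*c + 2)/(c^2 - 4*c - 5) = (c + 2)/(c - 5)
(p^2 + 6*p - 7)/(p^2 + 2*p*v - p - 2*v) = (p + 7)/(p + 2*v)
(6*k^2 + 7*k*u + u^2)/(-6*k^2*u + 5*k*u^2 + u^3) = (k + u)/(u*(-k + u))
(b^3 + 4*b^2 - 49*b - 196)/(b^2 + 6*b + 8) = (b^2 - 49)/(b + 2)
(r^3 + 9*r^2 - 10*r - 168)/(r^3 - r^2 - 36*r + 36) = (r^2 + 3*r - 28)/(r^2 - 7*r + 6)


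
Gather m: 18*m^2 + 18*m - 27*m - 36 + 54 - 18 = 18*m^2 - 9*m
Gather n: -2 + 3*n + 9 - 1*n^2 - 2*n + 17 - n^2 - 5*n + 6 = -2*n^2 - 4*n + 30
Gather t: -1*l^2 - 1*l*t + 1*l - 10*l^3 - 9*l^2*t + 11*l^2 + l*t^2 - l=-10*l^3 + 10*l^2 + l*t^2 + t*(-9*l^2 - l)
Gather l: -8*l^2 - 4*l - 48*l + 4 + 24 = -8*l^2 - 52*l + 28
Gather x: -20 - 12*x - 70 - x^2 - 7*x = -x^2 - 19*x - 90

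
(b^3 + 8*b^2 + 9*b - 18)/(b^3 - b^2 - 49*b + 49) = (b^2 + 9*b + 18)/(b^2 - 49)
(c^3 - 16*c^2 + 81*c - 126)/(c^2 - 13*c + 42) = c - 3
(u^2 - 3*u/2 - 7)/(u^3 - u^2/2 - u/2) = (-2*u^2 + 3*u + 14)/(u*(-2*u^2 + u + 1))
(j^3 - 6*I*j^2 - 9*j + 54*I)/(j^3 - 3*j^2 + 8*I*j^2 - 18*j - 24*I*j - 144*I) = (j^2 + j*(-3 - 6*I) + 18*I)/(j^2 + j*(-6 + 8*I) - 48*I)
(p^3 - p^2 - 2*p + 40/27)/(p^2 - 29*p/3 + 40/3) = (9*p^2 + 6*p - 8)/(9*(p - 8))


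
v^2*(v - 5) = v^3 - 5*v^2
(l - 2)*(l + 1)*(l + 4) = l^3 + 3*l^2 - 6*l - 8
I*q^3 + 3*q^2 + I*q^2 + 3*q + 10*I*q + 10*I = (q - 5*I)*(q + 2*I)*(I*q + I)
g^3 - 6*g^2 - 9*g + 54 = (g - 6)*(g - 3)*(g + 3)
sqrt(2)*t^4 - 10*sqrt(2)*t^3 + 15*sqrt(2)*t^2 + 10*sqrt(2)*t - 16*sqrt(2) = (t - 8)*(t - 2)*(t - 1)*(sqrt(2)*t + sqrt(2))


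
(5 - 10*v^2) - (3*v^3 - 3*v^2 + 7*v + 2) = -3*v^3 - 7*v^2 - 7*v + 3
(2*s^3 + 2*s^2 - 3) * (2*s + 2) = 4*s^4 + 8*s^3 + 4*s^2 - 6*s - 6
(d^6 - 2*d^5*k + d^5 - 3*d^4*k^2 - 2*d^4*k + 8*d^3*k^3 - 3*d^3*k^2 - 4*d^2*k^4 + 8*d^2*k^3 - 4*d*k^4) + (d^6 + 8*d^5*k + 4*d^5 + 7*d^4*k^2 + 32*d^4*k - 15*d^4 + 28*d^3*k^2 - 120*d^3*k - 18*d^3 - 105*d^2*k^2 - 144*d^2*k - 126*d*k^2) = 2*d^6 + 6*d^5*k + 5*d^5 + 4*d^4*k^2 + 30*d^4*k - 15*d^4 + 8*d^3*k^3 + 25*d^3*k^2 - 120*d^3*k - 18*d^3 - 4*d^2*k^4 + 8*d^2*k^3 - 105*d^2*k^2 - 144*d^2*k - 4*d*k^4 - 126*d*k^2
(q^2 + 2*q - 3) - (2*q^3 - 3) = -2*q^3 + q^2 + 2*q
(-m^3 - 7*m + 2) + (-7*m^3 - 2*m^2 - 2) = -8*m^3 - 2*m^2 - 7*m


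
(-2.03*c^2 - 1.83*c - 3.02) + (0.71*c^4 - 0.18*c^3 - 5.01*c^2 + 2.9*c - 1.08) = 0.71*c^4 - 0.18*c^3 - 7.04*c^2 + 1.07*c - 4.1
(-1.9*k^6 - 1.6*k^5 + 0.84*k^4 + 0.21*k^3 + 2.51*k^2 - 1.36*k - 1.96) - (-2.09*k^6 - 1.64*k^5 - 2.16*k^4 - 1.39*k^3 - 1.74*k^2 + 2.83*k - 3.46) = 0.19*k^6 + 0.0399999999999998*k^5 + 3.0*k^4 + 1.6*k^3 + 4.25*k^2 - 4.19*k + 1.5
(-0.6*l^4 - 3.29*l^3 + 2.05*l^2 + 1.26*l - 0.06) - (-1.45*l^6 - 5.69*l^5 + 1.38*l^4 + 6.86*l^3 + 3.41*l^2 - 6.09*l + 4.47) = 1.45*l^6 + 5.69*l^5 - 1.98*l^4 - 10.15*l^3 - 1.36*l^2 + 7.35*l - 4.53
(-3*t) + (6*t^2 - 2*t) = 6*t^2 - 5*t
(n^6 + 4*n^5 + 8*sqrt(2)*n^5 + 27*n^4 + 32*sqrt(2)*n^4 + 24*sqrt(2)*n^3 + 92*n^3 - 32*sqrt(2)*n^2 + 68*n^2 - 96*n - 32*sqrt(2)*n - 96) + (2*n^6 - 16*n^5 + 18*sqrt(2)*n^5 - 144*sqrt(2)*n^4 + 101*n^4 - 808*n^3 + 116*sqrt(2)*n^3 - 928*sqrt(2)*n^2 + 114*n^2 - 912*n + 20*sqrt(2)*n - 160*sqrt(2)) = 3*n^6 - 12*n^5 + 26*sqrt(2)*n^5 - 112*sqrt(2)*n^4 + 128*n^4 - 716*n^3 + 140*sqrt(2)*n^3 - 960*sqrt(2)*n^2 + 182*n^2 - 1008*n - 12*sqrt(2)*n - 160*sqrt(2) - 96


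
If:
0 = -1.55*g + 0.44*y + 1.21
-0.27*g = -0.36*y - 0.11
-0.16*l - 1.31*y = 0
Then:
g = 0.88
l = -2.91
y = 0.36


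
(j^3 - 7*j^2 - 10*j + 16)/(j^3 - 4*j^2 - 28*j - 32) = (j - 1)/(j + 2)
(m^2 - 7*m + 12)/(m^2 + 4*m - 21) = (m - 4)/(m + 7)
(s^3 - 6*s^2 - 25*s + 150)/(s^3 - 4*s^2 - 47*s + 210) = (s + 5)/(s + 7)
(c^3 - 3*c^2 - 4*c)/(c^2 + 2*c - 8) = c*(c^2 - 3*c - 4)/(c^2 + 2*c - 8)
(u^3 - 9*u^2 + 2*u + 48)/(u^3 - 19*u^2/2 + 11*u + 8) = 2*(u^2 - u - 6)/(2*u^2 - 3*u - 2)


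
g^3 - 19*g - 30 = (g - 5)*(g + 2)*(g + 3)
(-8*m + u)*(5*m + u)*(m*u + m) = -40*m^3*u - 40*m^3 - 3*m^2*u^2 - 3*m^2*u + m*u^3 + m*u^2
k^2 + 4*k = k*(k + 4)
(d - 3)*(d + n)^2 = d^3 + 2*d^2*n - 3*d^2 + d*n^2 - 6*d*n - 3*n^2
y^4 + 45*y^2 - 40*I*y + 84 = (y - 6*I)*(y - 2*I)*(y + I)*(y + 7*I)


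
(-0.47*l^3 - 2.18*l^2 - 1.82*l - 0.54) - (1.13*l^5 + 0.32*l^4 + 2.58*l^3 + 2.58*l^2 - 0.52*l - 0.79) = -1.13*l^5 - 0.32*l^4 - 3.05*l^3 - 4.76*l^2 - 1.3*l + 0.25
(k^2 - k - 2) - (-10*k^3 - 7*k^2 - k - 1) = 10*k^3 + 8*k^2 - 1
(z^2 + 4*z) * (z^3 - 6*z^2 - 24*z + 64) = z^5 - 2*z^4 - 48*z^3 - 32*z^2 + 256*z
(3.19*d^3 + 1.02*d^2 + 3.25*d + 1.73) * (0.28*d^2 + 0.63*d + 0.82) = 0.8932*d^5 + 2.2953*d^4 + 4.1684*d^3 + 3.3683*d^2 + 3.7549*d + 1.4186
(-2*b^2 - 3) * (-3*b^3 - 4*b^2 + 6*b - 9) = 6*b^5 + 8*b^4 - 3*b^3 + 30*b^2 - 18*b + 27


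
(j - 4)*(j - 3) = j^2 - 7*j + 12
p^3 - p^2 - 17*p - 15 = (p - 5)*(p + 1)*(p + 3)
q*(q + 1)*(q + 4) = q^3 + 5*q^2 + 4*q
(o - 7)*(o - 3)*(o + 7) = o^3 - 3*o^2 - 49*o + 147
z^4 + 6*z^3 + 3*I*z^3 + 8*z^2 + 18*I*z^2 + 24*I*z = z*(z + 2)*(z + 4)*(z + 3*I)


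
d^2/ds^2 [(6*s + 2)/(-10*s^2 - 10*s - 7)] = 40*(-10*(2*s + 1)^2*(3*s + 1) + (9*s + 4)*(10*s^2 + 10*s + 7))/(10*s^2 + 10*s + 7)^3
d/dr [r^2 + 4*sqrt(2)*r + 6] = 2*r + 4*sqrt(2)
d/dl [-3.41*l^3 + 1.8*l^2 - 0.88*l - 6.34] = -10.23*l^2 + 3.6*l - 0.88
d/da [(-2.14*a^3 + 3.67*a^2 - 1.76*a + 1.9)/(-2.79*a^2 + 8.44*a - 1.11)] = (5.9706*a^4 - 36.1232*a^3 + 33.1906*a^2 + 2.4546*a - 14.0824)/(7.7841*a^4 - 47.0952*a^3 + 77.4274*a^2 - 18.7368*a + 1.2321)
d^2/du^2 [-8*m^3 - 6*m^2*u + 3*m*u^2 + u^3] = 6*m + 6*u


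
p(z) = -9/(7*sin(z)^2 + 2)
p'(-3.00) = 3.85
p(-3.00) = -4.21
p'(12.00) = -3.54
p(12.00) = -2.24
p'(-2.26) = 1.62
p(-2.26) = -1.46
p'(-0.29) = -5.22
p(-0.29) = -3.50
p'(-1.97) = 0.72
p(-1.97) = -1.13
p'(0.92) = 1.47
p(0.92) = -1.40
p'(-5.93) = 5.08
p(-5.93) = -3.17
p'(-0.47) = -4.31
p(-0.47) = -2.62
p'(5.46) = -1.89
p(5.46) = -1.56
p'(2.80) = -5.13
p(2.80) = -3.23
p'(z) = 126*sin(z)*cos(z)/(7*sin(z)^2 + 2)^2 = 252*sin(2*z)/(11 - 7*cos(2*z))^2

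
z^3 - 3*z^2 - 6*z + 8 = (z - 4)*(z - 1)*(z + 2)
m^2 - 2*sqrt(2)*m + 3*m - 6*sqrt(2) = (m + 3)*(m - 2*sqrt(2))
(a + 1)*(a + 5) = a^2 + 6*a + 5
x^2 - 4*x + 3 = (x - 3)*(x - 1)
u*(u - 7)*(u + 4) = u^3 - 3*u^2 - 28*u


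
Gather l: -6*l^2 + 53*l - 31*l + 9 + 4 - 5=-6*l^2 + 22*l + 8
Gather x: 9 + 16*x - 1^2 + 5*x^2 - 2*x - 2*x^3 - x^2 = -2*x^3 + 4*x^2 + 14*x + 8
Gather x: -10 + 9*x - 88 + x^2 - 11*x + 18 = x^2 - 2*x - 80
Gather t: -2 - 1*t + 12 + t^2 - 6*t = t^2 - 7*t + 10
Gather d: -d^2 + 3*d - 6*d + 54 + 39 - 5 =-d^2 - 3*d + 88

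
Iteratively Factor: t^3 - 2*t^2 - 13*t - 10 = (t + 1)*(t^2 - 3*t - 10) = (t + 1)*(t + 2)*(t - 5)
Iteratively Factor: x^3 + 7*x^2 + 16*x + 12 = (x + 2)*(x^2 + 5*x + 6) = (x + 2)^2*(x + 3)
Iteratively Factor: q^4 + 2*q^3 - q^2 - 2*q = (q - 1)*(q^3 + 3*q^2 + 2*q) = q*(q - 1)*(q^2 + 3*q + 2) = q*(q - 1)*(q + 2)*(q + 1)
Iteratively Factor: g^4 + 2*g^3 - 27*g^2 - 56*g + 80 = (g + 4)*(g^3 - 2*g^2 - 19*g + 20) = (g - 1)*(g + 4)*(g^2 - g - 20) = (g - 1)*(g + 4)^2*(g - 5)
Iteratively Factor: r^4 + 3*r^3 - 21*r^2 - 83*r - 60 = (r + 4)*(r^3 - r^2 - 17*r - 15) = (r - 5)*(r + 4)*(r^2 + 4*r + 3) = (r - 5)*(r + 1)*(r + 4)*(r + 3)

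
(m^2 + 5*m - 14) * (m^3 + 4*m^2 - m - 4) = m^5 + 9*m^4 + 5*m^3 - 65*m^2 - 6*m + 56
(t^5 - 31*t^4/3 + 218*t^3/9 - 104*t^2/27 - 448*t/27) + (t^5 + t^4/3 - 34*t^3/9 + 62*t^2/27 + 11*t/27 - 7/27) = 2*t^5 - 10*t^4 + 184*t^3/9 - 14*t^2/9 - 437*t/27 - 7/27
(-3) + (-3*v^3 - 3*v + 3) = -3*v^3 - 3*v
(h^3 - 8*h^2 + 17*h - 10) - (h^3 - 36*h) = -8*h^2 + 53*h - 10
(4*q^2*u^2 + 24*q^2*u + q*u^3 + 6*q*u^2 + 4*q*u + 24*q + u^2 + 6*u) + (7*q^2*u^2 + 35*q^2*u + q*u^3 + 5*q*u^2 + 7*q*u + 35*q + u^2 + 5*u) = 11*q^2*u^2 + 59*q^2*u + 2*q*u^3 + 11*q*u^2 + 11*q*u + 59*q + 2*u^2 + 11*u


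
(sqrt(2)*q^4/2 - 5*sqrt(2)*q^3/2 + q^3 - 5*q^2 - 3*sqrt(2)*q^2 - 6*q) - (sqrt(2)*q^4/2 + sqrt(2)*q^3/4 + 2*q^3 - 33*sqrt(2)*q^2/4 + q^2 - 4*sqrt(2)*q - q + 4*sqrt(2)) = -11*sqrt(2)*q^3/4 - q^3 - 6*q^2 + 21*sqrt(2)*q^2/4 - 5*q + 4*sqrt(2)*q - 4*sqrt(2)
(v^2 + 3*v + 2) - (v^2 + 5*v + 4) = -2*v - 2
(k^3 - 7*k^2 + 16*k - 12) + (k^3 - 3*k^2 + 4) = 2*k^3 - 10*k^2 + 16*k - 8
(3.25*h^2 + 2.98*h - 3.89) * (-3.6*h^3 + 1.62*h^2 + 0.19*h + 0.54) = -11.7*h^5 - 5.463*h^4 + 19.4491*h^3 - 3.9806*h^2 + 0.8701*h - 2.1006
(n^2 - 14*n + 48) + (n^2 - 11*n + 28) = 2*n^2 - 25*n + 76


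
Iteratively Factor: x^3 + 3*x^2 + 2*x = (x)*(x^2 + 3*x + 2) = x*(x + 2)*(x + 1)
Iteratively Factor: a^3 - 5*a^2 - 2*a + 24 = (a - 4)*(a^2 - a - 6) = (a - 4)*(a - 3)*(a + 2)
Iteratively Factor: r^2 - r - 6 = (r - 3)*(r + 2)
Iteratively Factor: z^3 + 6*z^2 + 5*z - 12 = (z + 4)*(z^2 + 2*z - 3) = (z - 1)*(z + 4)*(z + 3)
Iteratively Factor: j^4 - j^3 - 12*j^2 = (j + 3)*(j^3 - 4*j^2) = (j - 4)*(j + 3)*(j^2) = j*(j - 4)*(j + 3)*(j)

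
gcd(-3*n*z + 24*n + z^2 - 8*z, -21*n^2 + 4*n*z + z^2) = -3*n + z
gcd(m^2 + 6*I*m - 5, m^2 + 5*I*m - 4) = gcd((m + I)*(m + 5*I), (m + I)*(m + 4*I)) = m + I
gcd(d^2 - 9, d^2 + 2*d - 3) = d + 3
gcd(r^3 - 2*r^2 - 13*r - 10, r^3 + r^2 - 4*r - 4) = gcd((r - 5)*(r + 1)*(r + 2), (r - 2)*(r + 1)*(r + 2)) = r^2 + 3*r + 2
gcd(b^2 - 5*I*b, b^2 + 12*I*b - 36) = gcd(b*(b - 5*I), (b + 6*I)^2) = 1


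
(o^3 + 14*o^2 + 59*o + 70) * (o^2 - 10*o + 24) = o^5 + 4*o^4 - 57*o^3 - 184*o^2 + 716*o + 1680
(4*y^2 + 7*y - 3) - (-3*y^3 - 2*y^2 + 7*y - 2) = 3*y^3 + 6*y^2 - 1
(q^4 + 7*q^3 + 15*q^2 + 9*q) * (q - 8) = q^5 - q^4 - 41*q^3 - 111*q^2 - 72*q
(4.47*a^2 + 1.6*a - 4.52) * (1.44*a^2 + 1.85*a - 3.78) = 6.4368*a^4 + 10.5735*a^3 - 20.4454*a^2 - 14.41*a + 17.0856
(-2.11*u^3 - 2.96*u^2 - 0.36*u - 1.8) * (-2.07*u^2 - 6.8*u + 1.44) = 4.3677*u^5 + 20.4752*u^4 + 17.8348*u^3 + 1.9116*u^2 + 11.7216*u - 2.592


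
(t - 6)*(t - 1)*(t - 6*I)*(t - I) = t^4 - 7*t^3 - 7*I*t^3 + 49*I*t^2 + 42*t - 42*I*t - 36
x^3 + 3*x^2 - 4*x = x*(x - 1)*(x + 4)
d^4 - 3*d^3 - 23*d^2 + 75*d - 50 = (d - 5)*(d - 2)*(d - 1)*(d + 5)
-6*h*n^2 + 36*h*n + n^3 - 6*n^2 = n*(-6*h + n)*(n - 6)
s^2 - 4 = (s - 2)*(s + 2)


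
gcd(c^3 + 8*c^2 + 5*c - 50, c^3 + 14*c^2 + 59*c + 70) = c + 5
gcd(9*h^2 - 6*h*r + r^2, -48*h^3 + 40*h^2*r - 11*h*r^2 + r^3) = -3*h + r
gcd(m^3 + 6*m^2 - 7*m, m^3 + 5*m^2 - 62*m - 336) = m + 7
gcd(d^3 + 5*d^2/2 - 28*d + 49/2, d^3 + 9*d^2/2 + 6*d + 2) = 1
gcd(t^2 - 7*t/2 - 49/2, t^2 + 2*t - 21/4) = t + 7/2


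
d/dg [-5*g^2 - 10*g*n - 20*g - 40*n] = -10*g - 10*n - 20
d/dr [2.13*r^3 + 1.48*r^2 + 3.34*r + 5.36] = 6.39*r^2 + 2.96*r + 3.34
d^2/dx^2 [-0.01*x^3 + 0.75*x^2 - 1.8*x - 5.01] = 1.5 - 0.06*x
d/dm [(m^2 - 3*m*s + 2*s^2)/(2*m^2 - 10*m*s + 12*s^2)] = -s/(m^2 - 6*m*s + 9*s^2)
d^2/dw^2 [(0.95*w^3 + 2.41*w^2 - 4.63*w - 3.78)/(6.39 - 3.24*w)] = (-19.94544*w^3 + 118.01052*w^2 - 232.74297*w + 74.26647)/(34.012224*w^3 - 201.238992*w^2 + 396.888012*w - 260.917119)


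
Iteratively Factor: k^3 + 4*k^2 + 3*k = (k + 1)*(k^2 + 3*k) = k*(k + 1)*(k + 3)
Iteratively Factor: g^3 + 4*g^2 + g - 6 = (g + 3)*(g^2 + g - 2) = (g + 2)*(g + 3)*(g - 1)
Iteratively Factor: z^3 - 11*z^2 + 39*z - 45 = (z - 3)*(z^2 - 8*z + 15) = (z - 3)^2*(z - 5)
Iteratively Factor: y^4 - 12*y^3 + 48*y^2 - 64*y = (y)*(y^3 - 12*y^2 + 48*y - 64) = y*(y - 4)*(y^2 - 8*y + 16) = y*(y - 4)^2*(y - 4)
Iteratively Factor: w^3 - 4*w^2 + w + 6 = (w - 3)*(w^2 - w - 2) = (w - 3)*(w - 2)*(w + 1)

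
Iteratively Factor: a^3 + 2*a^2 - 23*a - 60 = (a - 5)*(a^2 + 7*a + 12) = (a - 5)*(a + 3)*(a + 4)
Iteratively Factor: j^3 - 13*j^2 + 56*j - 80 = (j - 4)*(j^2 - 9*j + 20) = (j - 5)*(j - 4)*(j - 4)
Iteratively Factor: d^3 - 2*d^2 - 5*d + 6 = (d + 2)*(d^2 - 4*d + 3) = (d - 3)*(d + 2)*(d - 1)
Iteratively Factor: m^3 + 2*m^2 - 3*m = (m - 1)*(m^2 + 3*m) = (m - 1)*(m + 3)*(m)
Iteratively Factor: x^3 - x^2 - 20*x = (x - 5)*(x^2 + 4*x) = (x - 5)*(x + 4)*(x)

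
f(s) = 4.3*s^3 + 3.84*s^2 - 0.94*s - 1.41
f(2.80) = 120.46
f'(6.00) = 509.54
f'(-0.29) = -2.08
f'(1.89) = 59.66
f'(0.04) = -0.61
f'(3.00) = 138.20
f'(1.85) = 57.42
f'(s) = 12.9*s^2 + 7.68*s - 0.94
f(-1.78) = -11.82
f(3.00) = 146.43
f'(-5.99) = 415.91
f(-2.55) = -45.34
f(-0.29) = -0.92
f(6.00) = 1059.99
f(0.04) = -1.44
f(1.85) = 37.22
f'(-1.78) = 26.26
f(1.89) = 39.56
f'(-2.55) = 63.36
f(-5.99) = -782.16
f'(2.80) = 121.70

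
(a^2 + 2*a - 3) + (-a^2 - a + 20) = a + 17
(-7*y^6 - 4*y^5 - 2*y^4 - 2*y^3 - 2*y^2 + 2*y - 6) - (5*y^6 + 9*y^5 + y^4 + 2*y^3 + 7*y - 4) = -12*y^6 - 13*y^5 - 3*y^4 - 4*y^3 - 2*y^2 - 5*y - 2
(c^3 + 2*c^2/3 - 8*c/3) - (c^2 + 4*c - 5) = c^3 - c^2/3 - 20*c/3 + 5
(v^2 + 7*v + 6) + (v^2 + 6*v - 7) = 2*v^2 + 13*v - 1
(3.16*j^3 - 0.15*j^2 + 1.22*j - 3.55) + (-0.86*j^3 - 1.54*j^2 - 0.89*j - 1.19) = 2.3*j^3 - 1.69*j^2 + 0.33*j - 4.74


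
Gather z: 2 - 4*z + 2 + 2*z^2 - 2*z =2*z^2 - 6*z + 4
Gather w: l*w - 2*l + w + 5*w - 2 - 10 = -2*l + w*(l + 6) - 12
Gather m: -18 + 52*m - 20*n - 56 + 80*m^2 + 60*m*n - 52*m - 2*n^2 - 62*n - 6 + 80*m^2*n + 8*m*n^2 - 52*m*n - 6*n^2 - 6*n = m^2*(80*n + 80) + m*(8*n^2 + 8*n) - 8*n^2 - 88*n - 80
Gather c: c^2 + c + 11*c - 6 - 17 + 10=c^2 + 12*c - 13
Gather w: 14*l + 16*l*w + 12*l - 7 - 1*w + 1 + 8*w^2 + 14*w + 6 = 26*l + 8*w^2 + w*(16*l + 13)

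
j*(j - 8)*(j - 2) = j^3 - 10*j^2 + 16*j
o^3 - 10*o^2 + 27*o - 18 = (o - 6)*(o - 3)*(o - 1)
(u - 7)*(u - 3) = u^2 - 10*u + 21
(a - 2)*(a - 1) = a^2 - 3*a + 2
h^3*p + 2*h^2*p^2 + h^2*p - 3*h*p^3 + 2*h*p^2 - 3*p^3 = (h - p)*(h + 3*p)*(h*p + p)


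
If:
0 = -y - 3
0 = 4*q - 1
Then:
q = 1/4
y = -3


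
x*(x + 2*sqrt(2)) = x^2 + 2*sqrt(2)*x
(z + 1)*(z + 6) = z^2 + 7*z + 6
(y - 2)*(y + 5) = y^2 + 3*y - 10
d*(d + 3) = d^2 + 3*d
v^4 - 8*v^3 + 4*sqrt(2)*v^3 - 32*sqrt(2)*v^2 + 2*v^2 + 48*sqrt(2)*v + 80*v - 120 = (v - 6)*(v - 2)*(v - sqrt(2))*(v + 5*sqrt(2))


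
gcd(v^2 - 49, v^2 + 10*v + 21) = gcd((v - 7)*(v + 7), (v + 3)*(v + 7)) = v + 7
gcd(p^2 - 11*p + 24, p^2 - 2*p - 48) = p - 8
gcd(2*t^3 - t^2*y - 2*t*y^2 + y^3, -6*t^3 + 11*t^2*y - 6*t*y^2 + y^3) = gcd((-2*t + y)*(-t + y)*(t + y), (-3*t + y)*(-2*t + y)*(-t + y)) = 2*t^2 - 3*t*y + y^2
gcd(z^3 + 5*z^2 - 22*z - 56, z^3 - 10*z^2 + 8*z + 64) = z^2 - 2*z - 8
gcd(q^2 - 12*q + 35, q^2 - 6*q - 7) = q - 7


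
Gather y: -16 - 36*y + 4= -36*y - 12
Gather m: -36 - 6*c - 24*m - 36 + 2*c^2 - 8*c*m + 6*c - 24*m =2*c^2 + m*(-8*c - 48) - 72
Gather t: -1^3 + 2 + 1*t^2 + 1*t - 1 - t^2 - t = 0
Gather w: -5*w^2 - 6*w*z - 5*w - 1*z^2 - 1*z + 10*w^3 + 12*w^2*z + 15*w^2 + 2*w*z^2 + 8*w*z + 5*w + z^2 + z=10*w^3 + w^2*(12*z + 10) + w*(2*z^2 + 2*z)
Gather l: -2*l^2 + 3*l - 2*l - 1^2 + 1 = -2*l^2 + l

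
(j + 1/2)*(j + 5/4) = j^2 + 7*j/4 + 5/8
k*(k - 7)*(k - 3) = k^3 - 10*k^2 + 21*k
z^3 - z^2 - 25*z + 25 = (z - 5)*(z - 1)*(z + 5)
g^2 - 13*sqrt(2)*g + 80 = (g - 8*sqrt(2))*(g - 5*sqrt(2))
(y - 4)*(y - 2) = y^2 - 6*y + 8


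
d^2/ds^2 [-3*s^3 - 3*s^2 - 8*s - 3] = -18*s - 6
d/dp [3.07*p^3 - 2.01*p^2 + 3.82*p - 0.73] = 9.21*p^2 - 4.02*p + 3.82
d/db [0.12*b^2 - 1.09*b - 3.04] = 0.24*b - 1.09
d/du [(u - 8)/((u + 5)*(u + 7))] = (-u^2 + 16*u + 131)/(u^4 + 24*u^3 + 214*u^2 + 840*u + 1225)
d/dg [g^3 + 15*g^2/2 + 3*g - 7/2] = 3*g^2 + 15*g + 3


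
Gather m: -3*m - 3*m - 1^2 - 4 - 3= -6*m - 8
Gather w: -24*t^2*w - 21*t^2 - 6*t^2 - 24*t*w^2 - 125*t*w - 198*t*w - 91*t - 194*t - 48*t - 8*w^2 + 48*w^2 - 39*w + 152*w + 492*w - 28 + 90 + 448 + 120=-27*t^2 - 333*t + w^2*(40 - 24*t) + w*(-24*t^2 - 323*t + 605) + 630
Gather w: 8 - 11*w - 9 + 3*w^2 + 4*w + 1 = 3*w^2 - 7*w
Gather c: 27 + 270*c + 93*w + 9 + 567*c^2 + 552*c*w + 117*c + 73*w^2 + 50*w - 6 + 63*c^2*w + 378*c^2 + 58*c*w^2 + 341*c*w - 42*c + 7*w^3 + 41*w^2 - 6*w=c^2*(63*w + 945) + c*(58*w^2 + 893*w + 345) + 7*w^3 + 114*w^2 + 137*w + 30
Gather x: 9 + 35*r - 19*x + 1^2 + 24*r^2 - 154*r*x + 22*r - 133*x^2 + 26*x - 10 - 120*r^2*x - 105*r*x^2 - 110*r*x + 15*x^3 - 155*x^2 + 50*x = 24*r^2 + 57*r + 15*x^3 + x^2*(-105*r - 288) + x*(-120*r^2 - 264*r + 57)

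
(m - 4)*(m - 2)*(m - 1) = m^3 - 7*m^2 + 14*m - 8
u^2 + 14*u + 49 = (u + 7)^2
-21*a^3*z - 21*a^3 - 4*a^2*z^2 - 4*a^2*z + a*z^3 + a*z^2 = (-7*a + z)*(3*a + z)*(a*z + a)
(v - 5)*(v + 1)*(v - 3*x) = v^3 - 3*v^2*x - 4*v^2 + 12*v*x - 5*v + 15*x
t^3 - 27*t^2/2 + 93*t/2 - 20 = (t - 8)*(t - 5)*(t - 1/2)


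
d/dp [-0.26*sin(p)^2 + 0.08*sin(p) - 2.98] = (0.08 - 0.52*sin(p))*cos(p)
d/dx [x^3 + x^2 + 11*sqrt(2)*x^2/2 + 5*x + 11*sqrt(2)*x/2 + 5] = 3*x^2 + 2*x + 11*sqrt(2)*x + 5 + 11*sqrt(2)/2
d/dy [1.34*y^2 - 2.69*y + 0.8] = 2.68*y - 2.69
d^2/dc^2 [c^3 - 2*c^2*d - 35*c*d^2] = 6*c - 4*d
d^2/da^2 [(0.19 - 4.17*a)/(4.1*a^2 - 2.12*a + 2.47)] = (-(4.17*a - 0.19)*(8.2*a - 2.12)*(16.4*a - 4.24) + (102.582*a - 19.2388)*(4.1*a^2 - 2.12*a + 2.47))/(4.1*a^2 - 2.12*a + 2.47)^3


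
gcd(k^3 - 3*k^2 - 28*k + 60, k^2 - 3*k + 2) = k - 2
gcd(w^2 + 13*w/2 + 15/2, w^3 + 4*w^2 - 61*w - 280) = w + 5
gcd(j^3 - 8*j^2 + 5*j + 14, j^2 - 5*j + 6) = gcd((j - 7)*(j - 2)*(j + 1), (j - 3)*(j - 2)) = j - 2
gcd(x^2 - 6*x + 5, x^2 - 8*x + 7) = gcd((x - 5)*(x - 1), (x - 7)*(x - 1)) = x - 1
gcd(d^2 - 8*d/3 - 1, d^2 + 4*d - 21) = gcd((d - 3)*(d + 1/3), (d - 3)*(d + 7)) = d - 3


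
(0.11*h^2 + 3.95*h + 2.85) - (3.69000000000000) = 0.11*h^2 + 3.95*h - 0.84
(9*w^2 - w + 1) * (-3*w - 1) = -27*w^3 - 6*w^2 - 2*w - 1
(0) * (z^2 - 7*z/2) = 0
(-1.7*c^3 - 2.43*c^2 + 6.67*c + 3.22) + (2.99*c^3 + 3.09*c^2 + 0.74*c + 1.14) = 1.29*c^3 + 0.66*c^2 + 7.41*c + 4.36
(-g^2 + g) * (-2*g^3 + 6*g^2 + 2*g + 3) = 2*g^5 - 8*g^4 + 4*g^3 - g^2 + 3*g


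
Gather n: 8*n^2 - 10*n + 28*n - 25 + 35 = 8*n^2 + 18*n + 10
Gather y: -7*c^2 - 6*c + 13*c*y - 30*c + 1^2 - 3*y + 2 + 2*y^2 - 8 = -7*c^2 - 36*c + 2*y^2 + y*(13*c - 3) - 5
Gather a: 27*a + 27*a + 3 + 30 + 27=54*a + 60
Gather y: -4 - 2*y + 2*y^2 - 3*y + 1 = 2*y^2 - 5*y - 3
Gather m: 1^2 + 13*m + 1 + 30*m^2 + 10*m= 30*m^2 + 23*m + 2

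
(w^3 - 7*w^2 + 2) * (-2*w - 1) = -2*w^4 + 13*w^3 + 7*w^2 - 4*w - 2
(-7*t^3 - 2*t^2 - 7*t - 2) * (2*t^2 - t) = -14*t^5 + 3*t^4 - 12*t^3 + 3*t^2 + 2*t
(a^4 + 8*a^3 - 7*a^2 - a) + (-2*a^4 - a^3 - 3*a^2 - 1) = -a^4 + 7*a^3 - 10*a^2 - a - 1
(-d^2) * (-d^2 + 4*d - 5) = d^4 - 4*d^3 + 5*d^2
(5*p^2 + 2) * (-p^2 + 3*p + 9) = -5*p^4 + 15*p^3 + 43*p^2 + 6*p + 18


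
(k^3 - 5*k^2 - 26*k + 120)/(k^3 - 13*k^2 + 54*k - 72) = (k + 5)/(k - 3)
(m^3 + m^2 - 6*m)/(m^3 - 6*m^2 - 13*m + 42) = m/(m - 7)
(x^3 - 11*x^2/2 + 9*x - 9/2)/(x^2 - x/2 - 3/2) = (x^2 - 4*x + 3)/(x + 1)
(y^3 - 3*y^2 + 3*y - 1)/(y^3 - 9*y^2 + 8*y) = (y^2 - 2*y + 1)/(y*(y - 8))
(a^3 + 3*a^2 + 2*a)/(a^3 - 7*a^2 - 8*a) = (a + 2)/(a - 8)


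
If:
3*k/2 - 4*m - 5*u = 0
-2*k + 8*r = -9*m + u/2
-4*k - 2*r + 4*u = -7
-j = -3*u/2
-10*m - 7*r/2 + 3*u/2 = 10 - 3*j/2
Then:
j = 1731/734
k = 11314/4771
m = -10267/9542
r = 18145/9542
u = 577/367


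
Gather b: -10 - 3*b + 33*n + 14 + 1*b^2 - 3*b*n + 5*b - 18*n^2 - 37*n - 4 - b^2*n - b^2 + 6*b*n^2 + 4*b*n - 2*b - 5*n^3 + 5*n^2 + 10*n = -b^2*n + b*(6*n^2 + n) - 5*n^3 - 13*n^2 + 6*n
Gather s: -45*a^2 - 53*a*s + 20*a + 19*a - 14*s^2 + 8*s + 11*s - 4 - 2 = -45*a^2 + 39*a - 14*s^2 + s*(19 - 53*a) - 6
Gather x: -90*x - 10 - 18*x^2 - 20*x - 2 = -18*x^2 - 110*x - 12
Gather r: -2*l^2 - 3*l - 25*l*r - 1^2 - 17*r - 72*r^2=-2*l^2 - 3*l - 72*r^2 + r*(-25*l - 17) - 1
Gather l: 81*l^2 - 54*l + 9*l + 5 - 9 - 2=81*l^2 - 45*l - 6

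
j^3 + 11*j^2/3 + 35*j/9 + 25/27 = (j + 1/3)*(j + 5/3)^2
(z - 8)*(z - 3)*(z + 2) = z^3 - 9*z^2 + 2*z + 48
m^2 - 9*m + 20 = (m - 5)*(m - 4)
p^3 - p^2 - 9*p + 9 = (p - 3)*(p - 1)*(p + 3)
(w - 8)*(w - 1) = w^2 - 9*w + 8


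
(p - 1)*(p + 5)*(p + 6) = p^3 + 10*p^2 + 19*p - 30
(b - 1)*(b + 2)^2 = b^3 + 3*b^2 - 4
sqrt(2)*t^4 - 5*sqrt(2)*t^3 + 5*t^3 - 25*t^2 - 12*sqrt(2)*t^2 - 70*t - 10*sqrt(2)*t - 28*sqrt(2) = (t - 7)*(t + 2)*(t + 2*sqrt(2))*(sqrt(2)*t + 1)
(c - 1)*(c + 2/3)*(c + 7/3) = c^3 + 2*c^2 - 13*c/9 - 14/9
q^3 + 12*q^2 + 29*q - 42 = (q - 1)*(q + 6)*(q + 7)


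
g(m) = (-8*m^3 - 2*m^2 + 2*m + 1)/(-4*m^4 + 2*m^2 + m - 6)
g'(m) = (-24*m^2 - 4*m + 2)/(-4*m^4 + 2*m^2 + m - 6) + (16*m^3 - 4*m - 1)*(-8*m^3 - 2*m^2 + 2*m + 1)/(-4*m^4 + 2*m^2 + m - 6)^2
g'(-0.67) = 0.84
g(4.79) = 0.44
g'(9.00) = -0.03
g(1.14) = 1.24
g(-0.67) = -0.18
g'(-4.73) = -0.08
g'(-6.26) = -0.05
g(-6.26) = -0.31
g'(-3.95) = -0.11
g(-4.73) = -0.40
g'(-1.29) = 0.54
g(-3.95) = -0.48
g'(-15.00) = -0.00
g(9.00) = 0.23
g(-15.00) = -0.13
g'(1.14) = 1.25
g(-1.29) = -0.82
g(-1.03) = -0.59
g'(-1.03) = 1.15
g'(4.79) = -0.10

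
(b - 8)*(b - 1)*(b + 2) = b^3 - 7*b^2 - 10*b + 16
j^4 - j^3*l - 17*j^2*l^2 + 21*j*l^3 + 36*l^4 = (j - 3*l)^2*(j + l)*(j + 4*l)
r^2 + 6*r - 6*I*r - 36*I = (r + 6)*(r - 6*I)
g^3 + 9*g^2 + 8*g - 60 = (g - 2)*(g + 5)*(g + 6)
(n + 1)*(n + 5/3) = n^2 + 8*n/3 + 5/3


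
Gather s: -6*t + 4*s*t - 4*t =4*s*t - 10*t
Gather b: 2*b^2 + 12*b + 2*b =2*b^2 + 14*b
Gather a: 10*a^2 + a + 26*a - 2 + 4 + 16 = 10*a^2 + 27*a + 18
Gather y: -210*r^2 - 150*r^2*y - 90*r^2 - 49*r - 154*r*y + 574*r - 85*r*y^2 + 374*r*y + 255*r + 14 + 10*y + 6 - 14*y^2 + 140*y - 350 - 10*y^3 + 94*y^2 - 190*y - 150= -300*r^2 + 780*r - 10*y^3 + y^2*(80 - 85*r) + y*(-150*r^2 + 220*r - 40) - 480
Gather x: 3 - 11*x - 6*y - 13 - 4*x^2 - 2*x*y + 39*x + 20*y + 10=-4*x^2 + x*(28 - 2*y) + 14*y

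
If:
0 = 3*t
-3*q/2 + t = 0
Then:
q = 0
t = 0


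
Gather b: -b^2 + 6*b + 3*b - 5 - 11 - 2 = -b^2 + 9*b - 18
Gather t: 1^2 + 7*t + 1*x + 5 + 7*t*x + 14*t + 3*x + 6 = t*(7*x + 21) + 4*x + 12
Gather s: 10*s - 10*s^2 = -10*s^2 + 10*s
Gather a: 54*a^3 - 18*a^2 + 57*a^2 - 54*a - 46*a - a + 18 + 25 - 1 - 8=54*a^3 + 39*a^2 - 101*a + 34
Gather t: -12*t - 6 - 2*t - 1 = -14*t - 7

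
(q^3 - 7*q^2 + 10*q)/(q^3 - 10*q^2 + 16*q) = (q - 5)/(q - 8)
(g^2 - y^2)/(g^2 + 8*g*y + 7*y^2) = (g - y)/(g + 7*y)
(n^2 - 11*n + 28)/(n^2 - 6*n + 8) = (n - 7)/(n - 2)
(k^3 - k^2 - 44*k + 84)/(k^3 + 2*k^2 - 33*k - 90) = (k^2 + 5*k - 14)/(k^2 + 8*k + 15)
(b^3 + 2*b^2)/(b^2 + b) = b*(b + 2)/(b + 1)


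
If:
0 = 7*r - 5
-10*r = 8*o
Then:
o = -25/28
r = 5/7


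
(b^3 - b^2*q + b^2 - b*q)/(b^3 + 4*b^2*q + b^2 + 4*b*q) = (b - q)/(b + 4*q)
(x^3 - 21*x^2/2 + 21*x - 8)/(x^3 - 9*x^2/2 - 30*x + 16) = (x - 2)/(x + 4)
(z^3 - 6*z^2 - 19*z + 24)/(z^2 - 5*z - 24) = z - 1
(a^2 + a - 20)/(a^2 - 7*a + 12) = (a + 5)/(a - 3)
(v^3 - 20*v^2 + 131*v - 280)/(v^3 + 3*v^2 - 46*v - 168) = (v^2 - 13*v + 40)/(v^2 + 10*v + 24)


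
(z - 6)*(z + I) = z^2 - 6*z + I*z - 6*I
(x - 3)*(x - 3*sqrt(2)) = x^2 - 3*sqrt(2)*x - 3*x + 9*sqrt(2)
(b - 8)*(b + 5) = b^2 - 3*b - 40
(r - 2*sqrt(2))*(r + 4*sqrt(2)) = r^2 + 2*sqrt(2)*r - 16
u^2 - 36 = (u - 6)*(u + 6)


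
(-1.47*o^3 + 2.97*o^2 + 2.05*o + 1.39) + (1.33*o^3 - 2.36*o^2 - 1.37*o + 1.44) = -0.14*o^3 + 0.61*o^2 + 0.68*o + 2.83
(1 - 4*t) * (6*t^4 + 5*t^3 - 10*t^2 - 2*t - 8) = -24*t^5 - 14*t^4 + 45*t^3 - 2*t^2 + 30*t - 8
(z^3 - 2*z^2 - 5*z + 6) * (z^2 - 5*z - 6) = z^5 - 7*z^4 - z^3 + 43*z^2 - 36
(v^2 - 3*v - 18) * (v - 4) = v^3 - 7*v^2 - 6*v + 72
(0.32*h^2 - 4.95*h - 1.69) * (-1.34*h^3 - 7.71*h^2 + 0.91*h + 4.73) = -0.4288*h^5 + 4.1658*h^4 + 40.7203*h^3 + 10.039*h^2 - 24.9514*h - 7.9937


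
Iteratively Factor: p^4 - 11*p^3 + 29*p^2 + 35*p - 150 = (p - 5)*(p^3 - 6*p^2 - p + 30) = (p - 5)*(p + 2)*(p^2 - 8*p + 15) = (p - 5)^2*(p + 2)*(p - 3)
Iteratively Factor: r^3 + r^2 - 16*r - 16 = (r + 1)*(r^2 - 16) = (r + 1)*(r + 4)*(r - 4)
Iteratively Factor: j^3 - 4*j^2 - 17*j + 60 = (j - 3)*(j^2 - j - 20) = (j - 3)*(j + 4)*(j - 5)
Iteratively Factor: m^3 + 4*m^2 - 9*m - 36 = (m - 3)*(m^2 + 7*m + 12) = (m - 3)*(m + 4)*(m + 3)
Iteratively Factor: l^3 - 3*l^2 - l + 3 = (l - 3)*(l^2 - 1) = (l - 3)*(l - 1)*(l + 1)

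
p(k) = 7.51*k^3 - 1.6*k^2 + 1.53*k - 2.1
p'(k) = 22.53*k^2 - 3.2*k + 1.53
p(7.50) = 3087.66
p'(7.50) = 1244.84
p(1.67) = 30.97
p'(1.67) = 59.02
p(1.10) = 7.64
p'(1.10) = 25.27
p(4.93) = 866.43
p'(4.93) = 533.34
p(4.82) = 809.07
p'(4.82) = 509.53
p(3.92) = 431.69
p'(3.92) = 335.19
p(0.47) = -0.95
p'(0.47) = 5.00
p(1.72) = 34.01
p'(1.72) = 62.68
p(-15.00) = -25731.30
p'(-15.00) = 5118.78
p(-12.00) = -13228.14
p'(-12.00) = 3284.25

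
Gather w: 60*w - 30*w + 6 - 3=30*w + 3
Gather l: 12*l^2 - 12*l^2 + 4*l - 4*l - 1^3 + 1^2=0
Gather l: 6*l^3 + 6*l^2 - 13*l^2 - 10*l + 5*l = 6*l^3 - 7*l^2 - 5*l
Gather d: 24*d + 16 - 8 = 24*d + 8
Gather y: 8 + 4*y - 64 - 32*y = -28*y - 56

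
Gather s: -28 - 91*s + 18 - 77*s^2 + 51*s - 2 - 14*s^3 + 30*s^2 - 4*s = -14*s^3 - 47*s^2 - 44*s - 12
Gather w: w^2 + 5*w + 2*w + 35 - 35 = w^2 + 7*w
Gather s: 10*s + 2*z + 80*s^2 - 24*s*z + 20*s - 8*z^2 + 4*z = 80*s^2 + s*(30 - 24*z) - 8*z^2 + 6*z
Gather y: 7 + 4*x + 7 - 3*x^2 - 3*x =-3*x^2 + x + 14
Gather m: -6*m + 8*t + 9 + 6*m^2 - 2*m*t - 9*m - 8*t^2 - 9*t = 6*m^2 + m*(-2*t - 15) - 8*t^2 - t + 9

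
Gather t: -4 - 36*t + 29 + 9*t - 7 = 18 - 27*t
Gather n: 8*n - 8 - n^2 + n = -n^2 + 9*n - 8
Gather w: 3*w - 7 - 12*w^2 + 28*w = -12*w^2 + 31*w - 7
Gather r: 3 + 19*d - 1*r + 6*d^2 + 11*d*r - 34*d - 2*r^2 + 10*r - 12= 6*d^2 - 15*d - 2*r^2 + r*(11*d + 9) - 9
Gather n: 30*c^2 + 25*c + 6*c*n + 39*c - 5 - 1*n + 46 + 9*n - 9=30*c^2 + 64*c + n*(6*c + 8) + 32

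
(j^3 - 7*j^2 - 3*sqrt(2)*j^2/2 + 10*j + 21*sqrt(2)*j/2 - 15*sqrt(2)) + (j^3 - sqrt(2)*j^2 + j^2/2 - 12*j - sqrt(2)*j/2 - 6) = 2*j^3 - 13*j^2/2 - 5*sqrt(2)*j^2/2 - 2*j + 10*sqrt(2)*j - 15*sqrt(2) - 6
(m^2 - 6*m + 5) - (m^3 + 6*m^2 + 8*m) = -m^3 - 5*m^2 - 14*m + 5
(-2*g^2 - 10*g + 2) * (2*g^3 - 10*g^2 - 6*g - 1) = -4*g^5 + 116*g^3 + 42*g^2 - 2*g - 2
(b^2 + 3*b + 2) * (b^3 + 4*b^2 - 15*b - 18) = b^5 + 7*b^4 - b^3 - 55*b^2 - 84*b - 36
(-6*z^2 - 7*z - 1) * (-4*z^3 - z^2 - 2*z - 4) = 24*z^5 + 34*z^4 + 23*z^3 + 39*z^2 + 30*z + 4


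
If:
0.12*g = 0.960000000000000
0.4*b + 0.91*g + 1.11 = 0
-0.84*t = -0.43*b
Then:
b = -20.98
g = 8.00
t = -10.74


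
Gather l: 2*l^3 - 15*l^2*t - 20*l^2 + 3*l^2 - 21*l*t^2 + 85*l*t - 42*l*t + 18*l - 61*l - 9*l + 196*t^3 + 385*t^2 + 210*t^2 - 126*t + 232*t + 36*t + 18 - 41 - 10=2*l^3 + l^2*(-15*t - 17) + l*(-21*t^2 + 43*t - 52) + 196*t^3 + 595*t^2 + 142*t - 33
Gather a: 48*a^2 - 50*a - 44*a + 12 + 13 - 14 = 48*a^2 - 94*a + 11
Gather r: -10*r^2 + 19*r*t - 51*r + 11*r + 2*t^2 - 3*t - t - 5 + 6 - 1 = -10*r^2 + r*(19*t - 40) + 2*t^2 - 4*t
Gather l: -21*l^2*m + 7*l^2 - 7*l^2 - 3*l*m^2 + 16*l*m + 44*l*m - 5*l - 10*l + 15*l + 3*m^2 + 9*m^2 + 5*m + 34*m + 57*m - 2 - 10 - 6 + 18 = -21*l^2*m + l*(-3*m^2 + 60*m) + 12*m^2 + 96*m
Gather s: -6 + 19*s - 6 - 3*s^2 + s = -3*s^2 + 20*s - 12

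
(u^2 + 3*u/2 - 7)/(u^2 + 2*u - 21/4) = 2*(u - 2)/(2*u - 3)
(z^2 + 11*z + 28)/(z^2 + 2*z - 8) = (z + 7)/(z - 2)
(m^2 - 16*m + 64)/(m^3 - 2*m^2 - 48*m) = (m - 8)/(m*(m + 6))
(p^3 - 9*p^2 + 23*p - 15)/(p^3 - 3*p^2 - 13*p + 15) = (p - 3)/(p + 3)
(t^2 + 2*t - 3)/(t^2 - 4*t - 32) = (-t^2 - 2*t + 3)/(-t^2 + 4*t + 32)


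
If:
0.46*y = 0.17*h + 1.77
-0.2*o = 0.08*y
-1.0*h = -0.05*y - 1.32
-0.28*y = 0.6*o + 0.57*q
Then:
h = 1.54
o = -1.77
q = -0.31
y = 4.42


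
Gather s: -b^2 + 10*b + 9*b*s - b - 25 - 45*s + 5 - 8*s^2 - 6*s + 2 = -b^2 + 9*b - 8*s^2 + s*(9*b - 51) - 18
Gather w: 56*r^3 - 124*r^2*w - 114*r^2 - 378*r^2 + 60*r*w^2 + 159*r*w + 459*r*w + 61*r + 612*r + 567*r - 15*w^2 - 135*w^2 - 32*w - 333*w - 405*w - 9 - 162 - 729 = 56*r^3 - 492*r^2 + 1240*r + w^2*(60*r - 150) + w*(-124*r^2 + 618*r - 770) - 900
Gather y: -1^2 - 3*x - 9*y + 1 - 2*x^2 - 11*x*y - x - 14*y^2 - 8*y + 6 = -2*x^2 - 4*x - 14*y^2 + y*(-11*x - 17) + 6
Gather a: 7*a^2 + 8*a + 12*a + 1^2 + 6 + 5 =7*a^2 + 20*a + 12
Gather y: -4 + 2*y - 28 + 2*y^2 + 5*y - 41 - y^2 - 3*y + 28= y^2 + 4*y - 45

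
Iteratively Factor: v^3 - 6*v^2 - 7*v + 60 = (v + 3)*(v^2 - 9*v + 20) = (v - 4)*(v + 3)*(v - 5)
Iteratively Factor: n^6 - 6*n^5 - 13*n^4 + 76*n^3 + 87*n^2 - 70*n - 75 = (n + 1)*(n^5 - 7*n^4 - 6*n^3 + 82*n^2 + 5*n - 75) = (n - 5)*(n + 1)*(n^4 - 2*n^3 - 16*n^2 + 2*n + 15) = (n - 5)*(n + 1)*(n + 3)*(n^3 - 5*n^2 - n + 5) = (n - 5)^2*(n + 1)*(n + 3)*(n^2 - 1) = (n - 5)^2*(n + 1)^2*(n + 3)*(n - 1)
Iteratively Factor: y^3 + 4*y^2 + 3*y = (y + 3)*(y^2 + y) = y*(y + 3)*(y + 1)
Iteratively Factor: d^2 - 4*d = (d - 4)*(d)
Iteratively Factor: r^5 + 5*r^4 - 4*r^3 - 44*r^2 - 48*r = (r + 4)*(r^4 + r^3 - 8*r^2 - 12*r) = (r - 3)*(r + 4)*(r^3 + 4*r^2 + 4*r) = r*(r - 3)*(r + 4)*(r^2 + 4*r + 4) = r*(r - 3)*(r + 2)*(r + 4)*(r + 2)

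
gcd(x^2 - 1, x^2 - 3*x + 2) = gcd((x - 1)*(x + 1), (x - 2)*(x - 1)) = x - 1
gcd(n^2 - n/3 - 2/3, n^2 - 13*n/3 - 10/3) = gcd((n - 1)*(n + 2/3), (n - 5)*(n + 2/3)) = n + 2/3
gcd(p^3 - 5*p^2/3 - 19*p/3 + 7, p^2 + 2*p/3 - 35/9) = p + 7/3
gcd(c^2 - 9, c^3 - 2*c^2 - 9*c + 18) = c^2 - 9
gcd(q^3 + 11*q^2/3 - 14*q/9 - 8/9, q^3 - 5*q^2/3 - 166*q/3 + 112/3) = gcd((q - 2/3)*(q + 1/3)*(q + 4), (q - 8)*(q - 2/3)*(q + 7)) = q - 2/3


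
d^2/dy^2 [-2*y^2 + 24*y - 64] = -4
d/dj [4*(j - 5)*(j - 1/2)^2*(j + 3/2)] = 16*j^3 - 54*j^2 - 30*j + 53/2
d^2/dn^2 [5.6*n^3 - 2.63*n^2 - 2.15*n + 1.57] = 33.6*n - 5.26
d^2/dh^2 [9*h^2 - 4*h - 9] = 18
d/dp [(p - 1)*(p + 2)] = 2*p + 1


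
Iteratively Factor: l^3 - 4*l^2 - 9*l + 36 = (l + 3)*(l^2 - 7*l + 12) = (l - 4)*(l + 3)*(l - 3)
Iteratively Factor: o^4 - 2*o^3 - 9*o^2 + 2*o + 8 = (o + 1)*(o^3 - 3*o^2 - 6*o + 8) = (o + 1)*(o + 2)*(o^2 - 5*o + 4) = (o - 4)*(o + 1)*(o + 2)*(o - 1)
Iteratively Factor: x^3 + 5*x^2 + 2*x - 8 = (x + 2)*(x^2 + 3*x - 4) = (x + 2)*(x + 4)*(x - 1)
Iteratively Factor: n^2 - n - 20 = (n + 4)*(n - 5)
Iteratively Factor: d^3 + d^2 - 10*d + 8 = (d + 4)*(d^2 - 3*d + 2) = (d - 1)*(d + 4)*(d - 2)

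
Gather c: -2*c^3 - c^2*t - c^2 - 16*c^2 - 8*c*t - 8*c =-2*c^3 + c^2*(-t - 17) + c*(-8*t - 8)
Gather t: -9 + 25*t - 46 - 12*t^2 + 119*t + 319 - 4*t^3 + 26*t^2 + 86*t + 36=-4*t^3 + 14*t^2 + 230*t + 300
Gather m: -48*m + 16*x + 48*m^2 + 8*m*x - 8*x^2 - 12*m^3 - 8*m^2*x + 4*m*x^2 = -12*m^3 + m^2*(48 - 8*x) + m*(4*x^2 + 8*x - 48) - 8*x^2 + 16*x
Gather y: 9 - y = 9 - y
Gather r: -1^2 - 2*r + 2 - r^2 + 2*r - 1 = -r^2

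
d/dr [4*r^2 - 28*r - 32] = 8*r - 28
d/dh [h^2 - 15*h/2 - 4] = 2*h - 15/2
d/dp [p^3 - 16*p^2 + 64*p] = 3*p^2 - 32*p + 64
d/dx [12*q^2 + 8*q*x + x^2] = 8*q + 2*x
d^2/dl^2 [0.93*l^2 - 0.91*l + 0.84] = 1.86000000000000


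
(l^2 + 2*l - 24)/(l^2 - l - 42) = (l - 4)/(l - 7)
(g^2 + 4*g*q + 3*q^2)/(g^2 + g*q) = (g + 3*q)/g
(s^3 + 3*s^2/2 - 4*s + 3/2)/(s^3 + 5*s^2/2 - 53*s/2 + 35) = (2*s^3 + 3*s^2 - 8*s + 3)/(2*s^3 + 5*s^2 - 53*s + 70)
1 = 1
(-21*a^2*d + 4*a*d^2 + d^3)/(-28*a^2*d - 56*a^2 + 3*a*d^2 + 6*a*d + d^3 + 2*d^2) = d*(3*a - d)/(4*a*d + 8*a - d^2 - 2*d)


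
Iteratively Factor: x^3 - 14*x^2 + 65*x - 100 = (x - 4)*(x^2 - 10*x + 25) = (x - 5)*(x - 4)*(x - 5)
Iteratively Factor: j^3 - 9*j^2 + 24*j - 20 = (j - 2)*(j^2 - 7*j + 10) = (j - 5)*(j - 2)*(j - 2)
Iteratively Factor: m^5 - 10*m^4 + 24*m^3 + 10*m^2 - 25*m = (m + 1)*(m^4 - 11*m^3 + 35*m^2 - 25*m) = m*(m + 1)*(m^3 - 11*m^2 + 35*m - 25) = m*(m - 5)*(m + 1)*(m^2 - 6*m + 5) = m*(m - 5)*(m - 1)*(m + 1)*(m - 5)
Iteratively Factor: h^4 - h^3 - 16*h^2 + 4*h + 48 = (h + 2)*(h^3 - 3*h^2 - 10*h + 24) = (h - 4)*(h + 2)*(h^2 + h - 6) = (h - 4)*(h + 2)*(h + 3)*(h - 2)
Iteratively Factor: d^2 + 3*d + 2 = (d + 2)*(d + 1)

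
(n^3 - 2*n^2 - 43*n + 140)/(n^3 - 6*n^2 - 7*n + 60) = (n + 7)/(n + 3)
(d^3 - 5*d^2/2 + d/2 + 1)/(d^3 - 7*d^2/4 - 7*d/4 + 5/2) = 2*(2*d + 1)/(4*d + 5)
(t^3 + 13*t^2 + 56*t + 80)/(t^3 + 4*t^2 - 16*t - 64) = (t + 5)/(t - 4)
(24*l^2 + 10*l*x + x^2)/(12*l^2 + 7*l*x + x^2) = (6*l + x)/(3*l + x)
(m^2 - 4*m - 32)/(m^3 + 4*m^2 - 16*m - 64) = (m - 8)/(m^2 - 16)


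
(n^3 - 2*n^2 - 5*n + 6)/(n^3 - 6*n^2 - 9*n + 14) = (n - 3)/(n - 7)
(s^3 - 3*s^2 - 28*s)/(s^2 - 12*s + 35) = s*(s + 4)/(s - 5)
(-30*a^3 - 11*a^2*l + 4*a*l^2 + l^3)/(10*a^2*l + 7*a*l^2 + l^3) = (-3*a + l)/l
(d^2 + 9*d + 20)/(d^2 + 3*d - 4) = (d + 5)/(d - 1)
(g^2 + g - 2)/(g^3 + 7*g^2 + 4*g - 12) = 1/(g + 6)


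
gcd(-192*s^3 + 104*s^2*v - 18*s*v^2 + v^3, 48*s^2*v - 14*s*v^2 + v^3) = 48*s^2 - 14*s*v + v^2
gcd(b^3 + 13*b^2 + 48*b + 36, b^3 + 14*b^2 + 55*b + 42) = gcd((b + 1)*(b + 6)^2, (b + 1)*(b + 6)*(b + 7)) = b^2 + 7*b + 6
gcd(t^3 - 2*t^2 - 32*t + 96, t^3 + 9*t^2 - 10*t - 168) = t^2 + 2*t - 24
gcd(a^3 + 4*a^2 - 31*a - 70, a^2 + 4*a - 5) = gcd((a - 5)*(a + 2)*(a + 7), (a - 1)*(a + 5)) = 1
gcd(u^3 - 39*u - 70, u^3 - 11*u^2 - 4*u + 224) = u - 7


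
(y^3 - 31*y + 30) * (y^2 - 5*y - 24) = y^5 - 5*y^4 - 55*y^3 + 185*y^2 + 594*y - 720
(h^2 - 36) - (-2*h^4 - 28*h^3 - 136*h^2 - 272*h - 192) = 2*h^4 + 28*h^3 + 137*h^2 + 272*h + 156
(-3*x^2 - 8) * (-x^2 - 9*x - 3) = 3*x^4 + 27*x^3 + 17*x^2 + 72*x + 24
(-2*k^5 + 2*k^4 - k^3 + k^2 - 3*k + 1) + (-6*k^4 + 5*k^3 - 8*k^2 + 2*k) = -2*k^5 - 4*k^4 + 4*k^3 - 7*k^2 - k + 1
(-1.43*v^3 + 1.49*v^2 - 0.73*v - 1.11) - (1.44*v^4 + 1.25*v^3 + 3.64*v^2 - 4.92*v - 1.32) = -1.44*v^4 - 2.68*v^3 - 2.15*v^2 + 4.19*v + 0.21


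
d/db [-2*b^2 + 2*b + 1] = 2 - 4*b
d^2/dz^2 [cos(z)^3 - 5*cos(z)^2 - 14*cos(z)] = 53*cos(z)/4 + 10*cos(2*z) - 9*cos(3*z)/4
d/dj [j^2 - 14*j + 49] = 2*j - 14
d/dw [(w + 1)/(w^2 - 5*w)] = (-w^2 - 2*w + 5)/(w^2*(w^2 - 10*w + 25))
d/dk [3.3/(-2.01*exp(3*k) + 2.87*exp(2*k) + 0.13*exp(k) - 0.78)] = (19.899*exp(2*k) - 18.942*exp(k) - 0.429)*exp(k)/(2.01*exp(3*k) - 2.87*exp(2*k) - 0.13*exp(k) + 0.78)^2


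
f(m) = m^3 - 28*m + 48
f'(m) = 3*m^2 - 28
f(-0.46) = 60.78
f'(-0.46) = -27.37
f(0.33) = 38.80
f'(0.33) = -27.67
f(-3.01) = 105.01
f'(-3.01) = -0.82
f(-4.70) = 75.78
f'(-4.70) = 38.27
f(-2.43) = 101.69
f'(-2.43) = -10.29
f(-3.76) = 100.12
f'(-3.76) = 14.41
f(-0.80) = 69.89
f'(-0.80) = -26.08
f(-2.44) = 101.79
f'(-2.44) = -10.14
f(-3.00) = 105.00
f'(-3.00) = -1.00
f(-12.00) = -1344.00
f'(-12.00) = 404.00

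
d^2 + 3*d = d*(d + 3)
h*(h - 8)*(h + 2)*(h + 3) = h^4 - 3*h^3 - 34*h^2 - 48*h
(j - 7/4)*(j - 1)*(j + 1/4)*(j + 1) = j^4 - 3*j^3/2 - 23*j^2/16 + 3*j/2 + 7/16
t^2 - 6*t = t*(t - 6)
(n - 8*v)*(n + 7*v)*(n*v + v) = n^3*v - n^2*v^2 + n^2*v - 56*n*v^3 - n*v^2 - 56*v^3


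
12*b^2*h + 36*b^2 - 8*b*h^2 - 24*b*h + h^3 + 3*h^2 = (-6*b + h)*(-2*b + h)*(h + 3)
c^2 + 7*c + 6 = (c + 1)*(c + 6)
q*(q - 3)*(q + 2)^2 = q^4 + q^3 - 8*q^2 - 12*q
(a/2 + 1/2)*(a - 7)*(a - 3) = a^3/2 - 9*a^2/2 + 11*a/2 + 21/2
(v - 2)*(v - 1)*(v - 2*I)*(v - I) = v^4 - 3*v^3 - 3*I*v^3 + 9*I*v^2 + 6*v - 6*I*v - 4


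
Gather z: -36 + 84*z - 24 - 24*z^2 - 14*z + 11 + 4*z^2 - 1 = -20*z^2 + 70*z - 50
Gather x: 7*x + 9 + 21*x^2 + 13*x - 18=21*x^2 + 20*x - 9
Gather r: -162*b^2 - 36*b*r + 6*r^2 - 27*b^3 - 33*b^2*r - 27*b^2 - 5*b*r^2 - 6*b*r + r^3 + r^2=-27*b^3 - 189*b^2 + r^3 + r^2*(7 - 5*b) + r*(-33*b^2 - 42*b)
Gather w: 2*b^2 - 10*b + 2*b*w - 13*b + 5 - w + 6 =2*b^2 - 23*b + w*(2*b - 1) + 11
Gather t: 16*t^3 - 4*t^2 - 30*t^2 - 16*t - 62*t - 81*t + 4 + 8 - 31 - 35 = 16*t^3 - 34*t^2 - 159*t - 54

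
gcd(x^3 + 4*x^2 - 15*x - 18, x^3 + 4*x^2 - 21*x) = x - 3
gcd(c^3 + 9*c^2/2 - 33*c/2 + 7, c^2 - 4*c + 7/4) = c - 1/2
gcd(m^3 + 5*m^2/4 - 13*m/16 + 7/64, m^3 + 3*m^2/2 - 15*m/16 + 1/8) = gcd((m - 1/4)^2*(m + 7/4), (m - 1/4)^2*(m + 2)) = m^2 - m/2 + 1/16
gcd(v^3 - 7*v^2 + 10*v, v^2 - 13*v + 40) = v - 5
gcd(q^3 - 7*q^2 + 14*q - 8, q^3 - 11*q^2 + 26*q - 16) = q^2 - 3*q + 2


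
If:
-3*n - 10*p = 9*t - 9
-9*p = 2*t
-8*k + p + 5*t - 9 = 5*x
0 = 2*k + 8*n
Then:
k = -1220*x/1823 - 648/1823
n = 305*x/1823 + 162/1823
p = 30*x/1823 - 522/1823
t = 2349/1823 - 135*x/1823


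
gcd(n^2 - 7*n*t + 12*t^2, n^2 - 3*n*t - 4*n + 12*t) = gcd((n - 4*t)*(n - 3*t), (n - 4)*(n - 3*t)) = -n + 3*t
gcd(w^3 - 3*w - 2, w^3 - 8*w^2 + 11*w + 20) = w + 1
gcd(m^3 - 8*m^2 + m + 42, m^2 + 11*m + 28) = 1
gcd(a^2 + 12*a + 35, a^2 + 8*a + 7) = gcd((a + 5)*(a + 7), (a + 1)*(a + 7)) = a + 7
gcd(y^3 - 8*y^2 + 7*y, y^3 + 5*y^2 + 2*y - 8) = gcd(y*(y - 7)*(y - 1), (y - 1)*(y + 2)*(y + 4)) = y - 1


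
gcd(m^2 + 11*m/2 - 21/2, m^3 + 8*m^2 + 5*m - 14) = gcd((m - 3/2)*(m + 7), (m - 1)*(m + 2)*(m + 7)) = m + 7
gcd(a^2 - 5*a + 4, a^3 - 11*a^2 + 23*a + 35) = 1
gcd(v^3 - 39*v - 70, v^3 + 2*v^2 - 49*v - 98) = v^2 - 5*v - 14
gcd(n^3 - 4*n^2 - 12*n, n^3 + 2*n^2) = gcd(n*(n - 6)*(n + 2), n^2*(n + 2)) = n^2 + 2*n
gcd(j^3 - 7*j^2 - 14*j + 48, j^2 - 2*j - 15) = j + 3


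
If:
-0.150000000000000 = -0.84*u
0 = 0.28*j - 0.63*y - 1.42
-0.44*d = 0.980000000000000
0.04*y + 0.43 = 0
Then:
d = -2.23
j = -19.12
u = 0.18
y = -10.75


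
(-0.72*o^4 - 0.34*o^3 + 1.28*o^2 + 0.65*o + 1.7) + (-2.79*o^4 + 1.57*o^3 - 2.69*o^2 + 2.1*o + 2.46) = -3.51*o^4 + 1.23*o^3 - 1.41*o^2 + 2.75*o + 4.16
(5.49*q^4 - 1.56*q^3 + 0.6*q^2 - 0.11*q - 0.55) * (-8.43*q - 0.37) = -46.2807*q^5 + 11.1195*q^4 - 4.4808*q^3 + 0.7053*q^2 + 4.6772*q + 0.2035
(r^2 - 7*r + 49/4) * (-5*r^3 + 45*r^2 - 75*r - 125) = -5*r^5 + 80*r^4 - 1805*r^3/4 + 3805*r^2/4 - 175*r/4 - 6125/4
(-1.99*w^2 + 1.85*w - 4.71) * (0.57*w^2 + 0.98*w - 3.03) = -1.1343*w^4 - 0.8957*w^3 + 5.158*w^2 - 10.2213*w + 14.2713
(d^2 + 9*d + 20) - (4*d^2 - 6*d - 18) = -3*d^2 + 15*d + 38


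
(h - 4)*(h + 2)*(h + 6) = h^3 + 4*h^2 - 20*h - 48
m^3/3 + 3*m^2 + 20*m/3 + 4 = (m/3 + 1/3)*(m + 2)*(m + 6)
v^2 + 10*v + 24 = (v + 4)*(v + 6)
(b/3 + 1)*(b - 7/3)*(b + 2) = b^3/3 + 8*b^2/9 - 17*b/9 - 14/3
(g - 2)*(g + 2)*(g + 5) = g^3 + 5*g^2 - 4*g - 20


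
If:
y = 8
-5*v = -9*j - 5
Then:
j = 5*v/9 - 5/9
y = 8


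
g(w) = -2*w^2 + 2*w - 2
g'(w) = 2 - 4*w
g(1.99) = -5.94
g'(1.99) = -5.96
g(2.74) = -11.54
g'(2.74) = -8.96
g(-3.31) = -30.53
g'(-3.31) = 15.24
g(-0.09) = -2.20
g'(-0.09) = 2.36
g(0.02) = -1.96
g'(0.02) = 1.92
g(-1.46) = -9.18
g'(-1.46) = 7.84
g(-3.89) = -40.04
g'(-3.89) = 17.56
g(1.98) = -5.88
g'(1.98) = -5.92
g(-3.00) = -26.00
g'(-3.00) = 14.00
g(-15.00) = -482.00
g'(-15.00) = 62.00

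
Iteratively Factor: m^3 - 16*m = (m - 4)*(m^2 + 4*m) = m*(m - 4)*(m + 4)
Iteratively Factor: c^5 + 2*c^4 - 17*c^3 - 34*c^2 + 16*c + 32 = (c + 2)*(c^4 - 17*c^2 + 16) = (c - 4)*(c + 2)*(c^3 + 4*c^2 - c - 4) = (c - 4)*(c - 1)*(c + 2)*(c^2 + 5*c + 4) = (c - 4)*(c - 1)*(c + 1)*(c + 2)*(c + 4)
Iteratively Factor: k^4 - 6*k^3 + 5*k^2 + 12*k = (k)*(k^3 - 6*k^2 + 5*k + 12) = k*(k - 4)*(k^2 - 2*k - 3) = k*(k - 4)*(k + 1)*(k - 3)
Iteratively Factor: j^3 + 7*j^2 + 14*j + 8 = (j + 4)*(j^2 + 3*j + 2) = (j + 2)*(j + 4)*(j + 1)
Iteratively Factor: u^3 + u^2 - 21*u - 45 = (u + 3)*(u^2 - 2*u - 15) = (u - 5)*(u + 3)*(u + 3)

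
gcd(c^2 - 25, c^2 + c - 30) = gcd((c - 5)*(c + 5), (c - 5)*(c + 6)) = c - 5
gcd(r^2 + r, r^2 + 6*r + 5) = r + 1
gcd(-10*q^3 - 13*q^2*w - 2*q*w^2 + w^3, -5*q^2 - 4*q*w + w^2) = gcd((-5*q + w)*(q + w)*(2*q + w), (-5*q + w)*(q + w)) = 5*q^2 + 4*q*w - w^2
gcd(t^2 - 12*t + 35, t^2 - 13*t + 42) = t - 7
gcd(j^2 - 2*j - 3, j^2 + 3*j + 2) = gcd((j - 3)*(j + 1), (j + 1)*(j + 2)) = j + 1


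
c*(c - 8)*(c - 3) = c^3 - 11*c^2 + 24*c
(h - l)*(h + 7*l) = h^2 + 6*h*l - 7*l^2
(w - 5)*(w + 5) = w^2 - 25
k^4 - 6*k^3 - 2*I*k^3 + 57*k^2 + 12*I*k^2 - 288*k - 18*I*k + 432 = (k - 3)^2*(k - 8*I)*(k + 6*I)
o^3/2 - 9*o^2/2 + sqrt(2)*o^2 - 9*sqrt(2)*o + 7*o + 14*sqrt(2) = (o/2 + sqrt(2))*(o - 7)*(o - 2)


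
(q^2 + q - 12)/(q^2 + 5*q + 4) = (q - 3)/(q + 1)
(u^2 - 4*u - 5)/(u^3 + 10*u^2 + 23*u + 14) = (u - 5)/(u^2 + 9*u + 14)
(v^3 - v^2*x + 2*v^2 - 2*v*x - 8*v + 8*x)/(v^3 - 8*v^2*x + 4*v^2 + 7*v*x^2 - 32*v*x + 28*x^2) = (2 - v)/(-v + 7*x)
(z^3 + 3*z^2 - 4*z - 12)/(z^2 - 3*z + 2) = (z^2 + 5*z + 6)/(z - 1)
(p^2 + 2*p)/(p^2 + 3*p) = (p + 2)/(p + 3)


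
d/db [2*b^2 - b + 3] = 4*b - 1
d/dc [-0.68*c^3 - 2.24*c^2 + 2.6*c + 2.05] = -2.04*c^2 - 4.48*c + 2.6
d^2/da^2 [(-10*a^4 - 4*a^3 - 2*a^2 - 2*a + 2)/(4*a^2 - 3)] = 4*(-80*a^6 + 180*a^4 - 40*a^3 - 258*a^2 - 90*a + 3)/(64*a^6 - 144*a^4 + 108*a^2 - 27)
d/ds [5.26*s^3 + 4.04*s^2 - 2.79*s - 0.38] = 15.78*s^2 + 8.08*s - 2.79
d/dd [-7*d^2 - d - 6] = -14*d - 1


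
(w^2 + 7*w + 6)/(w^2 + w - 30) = (w + 1)/(w - 5)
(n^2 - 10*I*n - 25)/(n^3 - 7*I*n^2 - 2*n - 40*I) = (n - 5*I)/(n^2 - 2*I*n + 8)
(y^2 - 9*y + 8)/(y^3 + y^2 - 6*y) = (y^2 - 9*y + 8)/(y*(y^2 + y - 6))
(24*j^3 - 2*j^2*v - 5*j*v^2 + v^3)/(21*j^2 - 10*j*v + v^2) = (-8*j^2 - 2*j*v + v^2)/(-7*j + v)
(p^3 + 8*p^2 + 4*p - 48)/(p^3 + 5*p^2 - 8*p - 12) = (p + 4)/(p + 1)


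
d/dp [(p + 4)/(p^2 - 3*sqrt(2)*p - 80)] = (p^2 - 3*sqrt(2)*p - (p + 4)*(2*p - 3*sqrt(2)) - 80)/(-p^2 + 3*sqrt(2)*p + 80)^2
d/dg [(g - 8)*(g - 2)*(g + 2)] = 3*g^2 - 16*g - 4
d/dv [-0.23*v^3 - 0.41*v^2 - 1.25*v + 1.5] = -0.69*v^2 - 0.82*v - 1.25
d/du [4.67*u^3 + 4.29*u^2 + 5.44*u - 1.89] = 14.01*u^2 + 8.58*u + 5.44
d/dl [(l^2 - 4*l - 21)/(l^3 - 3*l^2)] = (-l^3 + 8*l^2 + 51*l - 126)/(l^3*(l^2 - 6*l + 9))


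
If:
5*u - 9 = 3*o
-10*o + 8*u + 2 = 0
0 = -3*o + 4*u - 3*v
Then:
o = 41/13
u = 48/13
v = 23/13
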